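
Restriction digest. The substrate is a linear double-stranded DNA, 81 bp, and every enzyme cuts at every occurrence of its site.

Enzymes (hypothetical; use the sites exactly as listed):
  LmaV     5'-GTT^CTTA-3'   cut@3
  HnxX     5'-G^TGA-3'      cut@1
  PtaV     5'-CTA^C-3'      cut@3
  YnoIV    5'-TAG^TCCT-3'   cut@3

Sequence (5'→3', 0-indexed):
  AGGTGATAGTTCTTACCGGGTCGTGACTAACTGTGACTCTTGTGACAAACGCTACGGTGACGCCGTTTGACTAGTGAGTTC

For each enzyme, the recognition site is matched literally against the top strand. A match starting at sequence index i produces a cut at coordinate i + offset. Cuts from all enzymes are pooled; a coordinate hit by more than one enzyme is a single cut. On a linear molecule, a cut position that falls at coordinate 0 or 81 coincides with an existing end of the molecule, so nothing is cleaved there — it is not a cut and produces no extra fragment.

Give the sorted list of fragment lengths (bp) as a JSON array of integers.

[3,3,7,8,9,10,12,12,17]

Site scan:
  LmaV (GTTCTTA, off=3): starts [8] → cuts [11]
  HnxX (GTGA, off=1): starts [2, 22, 32, 41, 56, 73] → cuts [3, 23, 33, 42, 57, 74]
  PtaV (CTAC, off=3): starts [51] → cuts [54]
  YnoIV (TAGTCCT, off=3): no sites

Pooled cuts: [3, 11, 23, 33, 42, 54, 57, 74]

Fragment lengths:
  [0,3): 3 bp
  [3,11): 8 bp
  [11,23): 12 bp
  [23,33): 10 bp
  [33,42): 9 bp
  [42,54): 12 bp
  [54,57): 3 bp
  [57,74): 17 bp
  [74,81): 7 bp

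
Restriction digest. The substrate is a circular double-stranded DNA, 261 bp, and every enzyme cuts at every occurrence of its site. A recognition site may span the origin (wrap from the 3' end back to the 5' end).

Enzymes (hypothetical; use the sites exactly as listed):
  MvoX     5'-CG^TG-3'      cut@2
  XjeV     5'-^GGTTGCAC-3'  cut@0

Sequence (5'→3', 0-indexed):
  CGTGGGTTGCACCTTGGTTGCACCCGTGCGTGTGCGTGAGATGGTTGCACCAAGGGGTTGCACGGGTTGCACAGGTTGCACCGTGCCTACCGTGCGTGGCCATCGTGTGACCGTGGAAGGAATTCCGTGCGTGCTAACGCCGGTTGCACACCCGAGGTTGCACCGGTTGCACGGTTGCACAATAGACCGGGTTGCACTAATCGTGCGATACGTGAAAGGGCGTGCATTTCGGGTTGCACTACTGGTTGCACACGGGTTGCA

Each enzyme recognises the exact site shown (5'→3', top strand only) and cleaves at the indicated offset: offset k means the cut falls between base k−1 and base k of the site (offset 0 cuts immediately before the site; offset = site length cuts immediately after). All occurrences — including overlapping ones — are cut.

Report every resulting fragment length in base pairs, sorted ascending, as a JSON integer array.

[2,4,4,4,6,6,8,8,9,9,9,9,9,9,9,9,10,10,10,11,11,11,12,13,14,14,14,17]

Scan for sites:
  MvoX CGTG/2: at [0, 24, 28, 34, 81, 90, 94, 103, 111, 125, 129, 201, 210, 220] ⇒ [2, 26, 30, 36, 83, 92, 96, 105, 113, 127, 131, 203, 212, 222]
  XjeV GGTTGCAC/0: at [4, 15, 42, 55, 64, 73, 141, 155, 164, 172, 189, 231, 243, 254] ⇒ [4, 15, 42, 55, 64, 73, 141, 155, 164, 172, 189, 231, 243, 254]

All cut coordinates (distinct, sorted): [2, 4, 15, 26, 30, 36, 42, 55, 64, 73, 83, 92, 96, 105, 113, 127, 131, 141, 155, 164, 172, 189, 203, 212, 222, 231, 243, 254]

Fragments:
  2→4: 2 bp
  4→15: 11 bp
  15→26: 11 bp
  26→30: 4 bp
  30→36: 6 bp
  36→42: 6 bp
  42→55: 13 bp
  55→64: 9 bp
  64→73: 9 bp
  73→83: 10 bp
  83→92: 9 bp
  92→96: 4 bp
  96→105: 9 bp
  105→113: 8 bp
  113→127: 14 bp
  127→131: 4 bp
  131→141: 10 bp
  141→155: 14 bp
  155→164: 9 bp
  164→172: 8 bp
  172→189: 17 bp
  189→203: 14 bp
  203→212: 9 bp
  212→222: 10 bp
  222→231: 9 bp
  231→243: 12 bp
  243→254: 11 bp
  254→2 (wrap): 261-254+2 = 9 bp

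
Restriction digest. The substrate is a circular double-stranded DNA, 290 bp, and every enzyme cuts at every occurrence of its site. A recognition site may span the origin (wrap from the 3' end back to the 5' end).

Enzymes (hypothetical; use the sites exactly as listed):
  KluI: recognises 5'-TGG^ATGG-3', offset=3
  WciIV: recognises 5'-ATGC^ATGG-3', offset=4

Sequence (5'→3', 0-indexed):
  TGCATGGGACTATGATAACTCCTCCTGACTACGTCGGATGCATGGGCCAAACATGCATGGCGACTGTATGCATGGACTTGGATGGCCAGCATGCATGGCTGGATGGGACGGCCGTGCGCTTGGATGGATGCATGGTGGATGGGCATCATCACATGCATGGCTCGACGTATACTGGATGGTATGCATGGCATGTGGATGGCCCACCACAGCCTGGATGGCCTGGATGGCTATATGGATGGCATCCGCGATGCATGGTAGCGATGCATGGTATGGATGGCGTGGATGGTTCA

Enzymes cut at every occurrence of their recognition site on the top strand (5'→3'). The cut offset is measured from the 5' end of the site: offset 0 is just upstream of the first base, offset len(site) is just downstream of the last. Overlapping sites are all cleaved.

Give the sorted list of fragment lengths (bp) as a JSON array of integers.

Site scan:
  KluI (TGGATGG, off=3): starts [78, 99, 120, 135, 172, 192, 211, 220, 232, 270, 279] → cuts [81, 102, 123, 138, 175, 195, 214, 223, 235, 273, 282]
  WciIV (ATGCATGG, off=4): starts [37, 52, 67, 90, 127, 152, 180, 247, 260, 289] → cuts [3, 41, 56, 71, 94, 131, 156, 184, 251, 264]

All cut coordinates (distinct, sorted): [3, 41, 56, 71, 81, 94, 102, 123, 131, 138, 156, 175, 184, 195, 214, 223, 235, 251, 264, 273, 282]

Fragments:
  3→41: 38 bp
  41→56: 15 bp
  56→71: 15 bp
  71→81: 10 bp
  81→94: 13 bp
  94→102: 8 bp
  102→123: 21 bp
  123→131: 8 bp
  131→138: 7 bp
  138→156: 18 bp
  156→175: 19 bp
  175→184: 9 bp
  184→195: 11 bp
  195→214: 19 bp
  214→223: 9 bp
  223→235: 12 bp
  235→251: 16 bp
  251→264: 13 bp
  264→273: 9 bp
  273→282: 9 bp
  282→3 (wrap): 290-282+3 = 11 bp

[7,8,8,9,9,9,9,10,11,11,12,13,13,15,15,16,18,19,19,21,38]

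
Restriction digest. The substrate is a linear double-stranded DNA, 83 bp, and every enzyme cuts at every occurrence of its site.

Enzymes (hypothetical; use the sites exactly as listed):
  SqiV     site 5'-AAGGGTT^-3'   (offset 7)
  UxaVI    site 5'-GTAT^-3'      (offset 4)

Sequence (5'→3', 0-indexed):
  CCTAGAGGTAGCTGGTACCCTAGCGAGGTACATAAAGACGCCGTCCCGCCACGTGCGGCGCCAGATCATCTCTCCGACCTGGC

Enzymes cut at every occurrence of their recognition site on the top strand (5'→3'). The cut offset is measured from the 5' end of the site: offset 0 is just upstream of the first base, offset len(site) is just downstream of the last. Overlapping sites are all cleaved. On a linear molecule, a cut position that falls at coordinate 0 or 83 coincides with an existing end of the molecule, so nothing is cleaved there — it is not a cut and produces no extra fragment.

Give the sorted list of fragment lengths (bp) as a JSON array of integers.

Per-enzyme occurrences:
  SqiV (AAGGGTT, off=7): no sites
  UxaVI (GTAT, off=4): no sites

All cut coordinates (distinct, sorted): ∅

Fragment lengths:
  no cuts → one linear fragment of 83 bp

[83]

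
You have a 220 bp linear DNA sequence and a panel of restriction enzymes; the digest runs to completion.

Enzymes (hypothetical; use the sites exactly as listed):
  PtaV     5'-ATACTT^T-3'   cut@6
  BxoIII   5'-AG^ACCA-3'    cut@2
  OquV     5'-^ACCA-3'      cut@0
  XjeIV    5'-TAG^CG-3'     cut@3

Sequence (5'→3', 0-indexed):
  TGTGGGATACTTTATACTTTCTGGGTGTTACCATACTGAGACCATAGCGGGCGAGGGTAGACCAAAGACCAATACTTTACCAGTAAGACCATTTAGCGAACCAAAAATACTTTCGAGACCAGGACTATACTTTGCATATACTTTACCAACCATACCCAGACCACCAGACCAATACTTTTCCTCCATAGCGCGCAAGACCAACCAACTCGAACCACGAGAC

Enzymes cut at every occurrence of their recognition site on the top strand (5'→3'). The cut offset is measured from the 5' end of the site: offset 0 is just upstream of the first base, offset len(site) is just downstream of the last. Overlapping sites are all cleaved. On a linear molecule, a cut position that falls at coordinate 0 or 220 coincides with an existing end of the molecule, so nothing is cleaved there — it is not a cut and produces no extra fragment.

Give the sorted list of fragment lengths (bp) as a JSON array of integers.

Site scan:
  PtaV (ATACTTT, off=6): starts [6, 13, 71, 106, 126, 137, 171] → cuts [12, 19, 77, 112, 132, 143, 177]
  BxoIII (AGACCA, off=2): starts [38, 58, 65, 85, 115, 157, 165, 194] → cuts [40, 60, 67, 87, 117, 159, 167, 196]
  OquV (ACCA, off=0): starts [29, 40, 60, 67, 78, 87, 99, 117, 144, 148, 159, 162, 167, 196, 200, 210] → cuts [29, 40, 60, 67, 78, 87, 99, 117, 144, 148, 159, 162, 167, 196, 200, 210]
  XjeIV (TAGCG, off=3): starts [44, 93, 185] → cuts [47, 96, 188]

All cut coordinates (distinct, sorted): [12, 19, 29, 40, 47, 60, 67, 77, 78, 87, 96, 99, 112, 117, 132, 143, 144, 148, 159, 162, 167, 177, 188, 196, 200, 210]

Fragment lengths:
  [0,12): 12 bp
  [12,19): 7 bp
  [19,29): 10 bp
  [29,40): 11 bp
  [40,47): 7 bp
  [47,60): 13 bp
  [60,67): 7 bp
  [67,77): 10 bp
  [77,78): 1 bp
  [78,87): 9 bp
  [87,96): 9 bp
  [96,99): 3 bp
  [99,112): 13 bp
  [112,117): 5 bp
  [117,132): 15 bp
  [132,143): 11 bp
  [143,144): 1 bp
  [144,148): 4 bp
  [148,159): 11 bp
  [159,162): 3 bp
  [162,167): 5 bp
  [167,177): 10 bp
  [177,188): 11 bp
  [188,196): 8 bp
  [196,200): 4 bp
  [200,210): 10 bp
  [210,220): 10 bp

[1,1,3,3,4,4,5,5,7,7,7,8,9,9,10,10,10,10,10,11,11,11,11,12,13,13,15]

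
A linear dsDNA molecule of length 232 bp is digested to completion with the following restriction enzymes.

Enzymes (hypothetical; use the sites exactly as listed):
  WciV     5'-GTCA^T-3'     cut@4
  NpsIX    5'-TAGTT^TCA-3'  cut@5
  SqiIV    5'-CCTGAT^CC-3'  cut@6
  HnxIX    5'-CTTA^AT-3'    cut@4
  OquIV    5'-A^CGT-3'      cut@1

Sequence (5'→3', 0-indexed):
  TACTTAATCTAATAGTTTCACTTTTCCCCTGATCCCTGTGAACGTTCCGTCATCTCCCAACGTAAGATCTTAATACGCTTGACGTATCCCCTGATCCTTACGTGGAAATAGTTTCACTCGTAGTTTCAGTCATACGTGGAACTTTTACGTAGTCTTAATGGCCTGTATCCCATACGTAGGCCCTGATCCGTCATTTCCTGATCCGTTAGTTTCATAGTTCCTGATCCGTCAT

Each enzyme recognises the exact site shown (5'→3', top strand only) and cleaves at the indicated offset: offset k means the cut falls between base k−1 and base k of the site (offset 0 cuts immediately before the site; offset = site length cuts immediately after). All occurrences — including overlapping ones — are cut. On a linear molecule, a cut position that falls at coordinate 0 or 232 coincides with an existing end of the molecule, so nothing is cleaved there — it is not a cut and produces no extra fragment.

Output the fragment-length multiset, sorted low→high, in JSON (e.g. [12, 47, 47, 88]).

[1,2,5,6,6,6,7,8,9,9,9,10,10,10,11,12,12,13,13,13,13,14,16,17]

Per-enzyme occurrences:
  WciV (GTCAT, off=4): starts [48, 128, 189, 227] → cuts [52, 132, 193, 231]
  NpsIX (TAGTTTCA, off=5): starts [12, 108, 120, 206] → cuts [17, 113, 125, 211]
  SqiIV (CCTGATCC, off=6): starts [27, 89, 181, 196, 219] → cuts [33, 95, 187, 202, 225]
  HnxIX (CTTAAT, off=4): starts [2, 68, 153] → cuts [6, 72, 157]
  OquIV (ACGT, off=1): starts [41, 59, 81, 99, 133, 146, 173] → cuts [42, 60, 82, 100, 134, 147, 174]

All cut coordinates (distinct, sorted): [6, 17, 33, 42, 52, 60, 72, 82, 95, 100, 113, 125, 132, 134, 147, 157, 174, 187, 193, 202, 211, 225, 231]

Fragments:
  [0,6): 6 bp
  [6,17): 11 bp
  [17,33): 16 bp
  [33,42): 9 bp
  [42,52): 10 bp
  [52,60): 8 bp
  [60,72): 12 bp
  [72,82): 10 bp
  [82,95): 13 bp
  [95,100): 5 bp
  [100,113): 13 bp
  [113,125): 12 bp
  [125,132): 7 bp
  [132,134): 2 bp
  [134,147): 13 bp
  [147,157): 10 bp
  [157,174): 17 bp
  [174,187): 13 bp
  [187,193): 6 bp
  [193,202): 9 bp
  [202,211): 9 bp
  [211,225): 14 bp
  [225,231): 6 bp
  [231,232): 1 bp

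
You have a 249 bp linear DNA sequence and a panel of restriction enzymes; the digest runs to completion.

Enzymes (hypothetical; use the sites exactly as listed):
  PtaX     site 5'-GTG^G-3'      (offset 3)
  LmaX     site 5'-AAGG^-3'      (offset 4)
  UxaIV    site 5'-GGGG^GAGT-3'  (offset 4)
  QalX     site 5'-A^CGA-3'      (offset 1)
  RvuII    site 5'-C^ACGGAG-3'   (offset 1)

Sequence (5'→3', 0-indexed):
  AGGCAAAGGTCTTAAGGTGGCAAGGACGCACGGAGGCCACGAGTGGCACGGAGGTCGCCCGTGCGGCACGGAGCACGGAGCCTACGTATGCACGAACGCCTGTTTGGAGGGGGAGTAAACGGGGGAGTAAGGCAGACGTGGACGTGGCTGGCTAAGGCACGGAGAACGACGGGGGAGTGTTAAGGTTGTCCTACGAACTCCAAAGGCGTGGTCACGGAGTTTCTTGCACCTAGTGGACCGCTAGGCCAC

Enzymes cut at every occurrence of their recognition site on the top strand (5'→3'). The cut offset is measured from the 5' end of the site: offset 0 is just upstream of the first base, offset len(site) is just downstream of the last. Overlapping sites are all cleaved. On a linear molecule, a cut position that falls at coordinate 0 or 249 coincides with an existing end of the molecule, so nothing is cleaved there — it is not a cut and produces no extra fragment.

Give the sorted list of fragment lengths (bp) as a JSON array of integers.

Per-enzyme occurrences:
  PtaX (GTGG, off=3): starts [16, 42, 137, 143, 207, 232] → cuts [19, 45, 140, 146, 210, 235]
  LmaX (AAGG, off=4): starts [5, 13, 21, 128, 153, 181, 202] → cuts [9, 17, 25, 132, 157, 185, 206]
  UxaIV (GGGGGAGT, off=4): starts [108, 120, 170] → cuts [112, 124, 174]
  QalX (ACGA, off=1): starts [38, 91, 165, 192] → cuts [39, 92, 166, 193]
  RvuII (CACGGAG, off=1): starts [28, 46, 66, 73, 157, 212] → cuts [29, 47, 67, 74, 158, 213]

Pooled cuts: [9, 17, 19, 25, 29, 39, 45, 47, 67, 74, 92, 112, 124, 132, 140, 146, 157, 158, 166, 174, 185, 193, 206, 210, 213, 235]

Fragments:
  [0,9): 9 bp
  [9,17): 8 bp
  [17,19): 2 bp
  [19,25): 6 bp
  [25,29): 4 bp
  [29,39): 10 bp
  [39,45): 6 bp
  [45,47): 2 bp
  [47,67): 20 bp
  [67,74): 7 bp
  [74,92): 18 bp
  [92,112): 20 bp
  [112,124): 12 bp
  [124,132): 8 bp
  [132,140): 8 bp
  [140,146): 6 bp
  [146,157): 11 bp
  [157,158): 1 bp
  [158,166): 8 bp
  [166,174): 8 bp
  [174,185): 11 bp
  [185,193): 8 bp
  [193,206): 13 bp
  [206,210): 4 bp
  [210,213): 3 bp
  [213,235): 22 bp
  [235,249): 14 bp

[1,2,2,3,4,4,6,6,6,7,8,8,8,8,8,8,9,10,11,11,12,13,14,18,20,20,22]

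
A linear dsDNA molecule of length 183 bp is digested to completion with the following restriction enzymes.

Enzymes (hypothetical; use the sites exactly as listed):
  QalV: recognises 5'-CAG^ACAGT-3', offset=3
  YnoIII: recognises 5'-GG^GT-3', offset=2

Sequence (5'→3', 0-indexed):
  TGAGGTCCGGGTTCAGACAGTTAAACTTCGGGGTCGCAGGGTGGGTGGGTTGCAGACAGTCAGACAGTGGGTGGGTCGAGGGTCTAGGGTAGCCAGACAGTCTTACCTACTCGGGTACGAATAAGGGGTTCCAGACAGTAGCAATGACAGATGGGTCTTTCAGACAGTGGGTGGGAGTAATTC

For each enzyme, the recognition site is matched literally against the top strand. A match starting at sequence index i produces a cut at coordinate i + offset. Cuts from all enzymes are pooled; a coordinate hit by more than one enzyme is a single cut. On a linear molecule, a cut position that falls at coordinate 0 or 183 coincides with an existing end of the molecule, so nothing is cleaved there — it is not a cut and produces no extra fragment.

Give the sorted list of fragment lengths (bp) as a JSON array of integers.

[4,4,4,6,7,7,7,7,7,7,8,8,8,9,10,13,13,16,18,20]

Scan for sites:
  QalV CAGACAGT/3: at [13, 52, 60, 93, 131, 160] ⇒ [16, 55, 63, 96, 134, 163]
  YnoIII GGGT/2: at [8, 30, 38, 42, 46, 68, 72, 79, 86, 112, 125, 152, 168] ⇒ [10, 32, 40, 44, 48, 70, 74, 81, 88, 114, 127, 154, 170]

All cut coordinates (distinct, sorted): [10, 16, 32, 40, 44, 48, 55, 63, 70, 74, 81, 88, 96, 114, 127, 134, 154, 163, 170]

Fragments:
  [0,10): 10 bp
  [10,16): 6 bp
  [16,32): 16 bp
  [32,40): 8 bp
  [40,44): 4 bp
  [44,48): 4 bp
  [48,55): 7 bp
  [55,63): 8 bp
  [63,70): 7 bp
  [70,74): 4 bp
  [74,81): 7 bp
  [81,88): 7 bp
  [88,96): 8 bp
  [96,114): 18 bp
  [114,127): 13 bp
  [127,134): 7 bp
  [134,154): 20 bp
  [154,163): 9 bp
  [163,170): 7 bp
  [170,183): 13 bp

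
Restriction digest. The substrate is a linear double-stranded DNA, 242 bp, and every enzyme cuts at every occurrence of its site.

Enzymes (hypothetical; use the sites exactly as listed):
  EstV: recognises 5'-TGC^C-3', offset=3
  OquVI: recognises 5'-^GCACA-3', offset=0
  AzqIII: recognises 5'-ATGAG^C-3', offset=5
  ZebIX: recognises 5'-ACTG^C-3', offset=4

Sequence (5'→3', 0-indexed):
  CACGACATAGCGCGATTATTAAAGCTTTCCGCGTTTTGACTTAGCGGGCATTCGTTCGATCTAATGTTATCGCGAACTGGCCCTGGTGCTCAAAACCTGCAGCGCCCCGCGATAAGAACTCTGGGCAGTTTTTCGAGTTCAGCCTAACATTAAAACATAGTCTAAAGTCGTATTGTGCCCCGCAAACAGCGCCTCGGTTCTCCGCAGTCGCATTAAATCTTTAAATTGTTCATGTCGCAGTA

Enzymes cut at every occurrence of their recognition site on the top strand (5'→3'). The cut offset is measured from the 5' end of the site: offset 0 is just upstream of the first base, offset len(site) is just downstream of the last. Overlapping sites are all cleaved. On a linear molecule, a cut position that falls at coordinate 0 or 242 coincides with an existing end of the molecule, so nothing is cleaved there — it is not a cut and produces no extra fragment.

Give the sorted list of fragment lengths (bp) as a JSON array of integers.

Per-enzyme occurrences:
  EstV TGCC/3: at [175] ⇒ [178]
  OquVI (GCACA, off=0): no sites
  AzqIII (ATGAGC, off=5): no sites
  ZebIX (ACTGC, off=4): no sites

All cut coordinates (distinct, sorted): [178]

Fragment lengths:
  [0,178): 178 bp
  [178,242): 64 bp

[64,178]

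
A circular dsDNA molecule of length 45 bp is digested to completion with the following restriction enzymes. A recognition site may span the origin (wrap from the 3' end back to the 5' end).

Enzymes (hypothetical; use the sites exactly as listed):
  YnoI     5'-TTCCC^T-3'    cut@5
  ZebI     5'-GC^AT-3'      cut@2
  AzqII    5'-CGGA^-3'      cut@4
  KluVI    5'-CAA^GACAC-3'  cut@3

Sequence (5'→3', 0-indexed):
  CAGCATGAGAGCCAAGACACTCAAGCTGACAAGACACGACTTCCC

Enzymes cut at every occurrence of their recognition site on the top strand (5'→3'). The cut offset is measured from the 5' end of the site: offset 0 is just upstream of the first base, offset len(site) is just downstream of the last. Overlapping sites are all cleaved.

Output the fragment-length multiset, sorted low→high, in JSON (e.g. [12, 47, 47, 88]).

Per-enzyme occurrences:
  YnoI (TTCCCT, off=5): no sites
  ZebI GCAT/2: at [2] ⇒ [4]
  AzqII (CGGA, off=4): no sites
  KluVI CAAGACAC/3: at [12, 29] ⇒ [15, 32]

All cut coordinates (distinct, sorted): [4, 15, 32]

Fragment lengths:
  4→15: 11 bp
  15→32: 17 bp
  32→4 (wrap): 45-32+4 = 17 bp

[11,17,17]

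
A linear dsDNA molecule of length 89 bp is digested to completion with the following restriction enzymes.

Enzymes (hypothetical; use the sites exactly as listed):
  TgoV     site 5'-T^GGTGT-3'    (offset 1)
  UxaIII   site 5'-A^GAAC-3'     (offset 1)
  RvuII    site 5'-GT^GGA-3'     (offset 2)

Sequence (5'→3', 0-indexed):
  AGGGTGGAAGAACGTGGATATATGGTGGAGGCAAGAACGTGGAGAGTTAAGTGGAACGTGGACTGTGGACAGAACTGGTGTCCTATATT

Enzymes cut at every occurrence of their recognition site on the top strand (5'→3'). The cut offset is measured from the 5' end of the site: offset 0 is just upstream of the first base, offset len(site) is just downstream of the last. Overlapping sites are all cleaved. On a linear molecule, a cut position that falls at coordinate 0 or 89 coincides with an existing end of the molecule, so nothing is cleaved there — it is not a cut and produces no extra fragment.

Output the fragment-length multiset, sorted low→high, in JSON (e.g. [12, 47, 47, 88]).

[4,5,5,5,6,6,7,7,8,11,12,13]

Scan for sites:
  TgoV (TGGTGT, off=1): starts [75] → cuts [76]
  UxaIII (AGAAC, off=1): starts [8, 33, 70] → cuts [9, 34, 71]
  RvuII (GTGGA, off=2): starts [3, 13, 24, 38, 50, 57, 64] → cuts [5, 15, 26, 40, 52, 59, 66]

Pooled cuts: [5, 9, 15, 26, 34, 40, 52, 59, 66, 71, 76]

Fragments:
  [0,5): 5 bp
  [5,9): 4 bp
  [9,15): 6 bp
  [15,26): 11 bp
  [26,34): 8 bp
  [34,40): 6 bp
  [40,52): 12 bp
  [52,59): 7 bp
  [59,66): 7 bp
  [66,71): 5 bp
  [71,76): 5 bp
  [76,89): 13 bp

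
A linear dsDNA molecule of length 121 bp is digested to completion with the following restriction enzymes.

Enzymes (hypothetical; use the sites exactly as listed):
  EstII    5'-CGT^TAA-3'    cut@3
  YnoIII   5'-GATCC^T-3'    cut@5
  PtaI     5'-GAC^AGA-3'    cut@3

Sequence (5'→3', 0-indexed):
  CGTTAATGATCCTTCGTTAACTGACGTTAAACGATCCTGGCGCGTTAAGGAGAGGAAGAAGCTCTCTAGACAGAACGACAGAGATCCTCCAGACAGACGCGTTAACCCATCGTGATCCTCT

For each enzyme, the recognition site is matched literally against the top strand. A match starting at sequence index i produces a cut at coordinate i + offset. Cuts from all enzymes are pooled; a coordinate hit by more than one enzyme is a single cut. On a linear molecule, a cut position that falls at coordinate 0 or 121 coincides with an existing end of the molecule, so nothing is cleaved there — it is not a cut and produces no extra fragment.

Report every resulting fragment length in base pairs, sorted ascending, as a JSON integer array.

Scan for sites:
  EstII (CGTTAA, off=3): starts [0, 14, 24, 42, 99] → cuts [3, 17, 27, 45, 102]
  YnoIII (GATCCT, off=5): starts [7, 32, 82, 113] → cuts [12, 37, 87, 118]
  PtaI (GACAGA, off=3): starts [68, 76, 91] → cuts [71, 79, 94]

All cut coordinates (distinct, sorted): [3, 12, 17, 27, 37, 45, 71, 79, 87, 94, 102, 118]

Fragments:
  [0,3): 3 bp
  [3,12): 9 bp
  [12,17): 5 bp
  [17,27): 10 bp
  [27,37): 10 bp
  [37,45): 8 bp
  [45,71): 26 bp
  [71,79): 8 bp
  [79,87): 8 bp
  [87,94): 7 bp
  [94,102): 8 bp
  [102,118): 16 bp
  [118,121): 3 bp

[3,3,5,7,8,8,8,8,9,10,10,16,26]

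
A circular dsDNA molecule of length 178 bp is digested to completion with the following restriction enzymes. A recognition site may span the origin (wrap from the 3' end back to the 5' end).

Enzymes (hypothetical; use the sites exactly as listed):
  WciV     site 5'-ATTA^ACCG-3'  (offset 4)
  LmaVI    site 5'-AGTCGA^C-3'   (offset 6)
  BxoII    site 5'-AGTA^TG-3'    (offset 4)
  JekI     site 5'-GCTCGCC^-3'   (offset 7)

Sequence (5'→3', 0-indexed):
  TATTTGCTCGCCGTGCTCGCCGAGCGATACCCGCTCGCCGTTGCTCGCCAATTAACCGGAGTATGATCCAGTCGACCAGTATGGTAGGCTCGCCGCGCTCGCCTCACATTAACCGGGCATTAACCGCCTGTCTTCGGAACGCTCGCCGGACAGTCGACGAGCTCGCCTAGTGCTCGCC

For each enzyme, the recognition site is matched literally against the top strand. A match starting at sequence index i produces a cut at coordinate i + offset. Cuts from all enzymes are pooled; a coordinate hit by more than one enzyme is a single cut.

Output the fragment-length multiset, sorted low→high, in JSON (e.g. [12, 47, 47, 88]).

Scan for sites:
  WciV ATTAACCG/4: at [50, 107, 118] ⇒ [54, 111, 122]
  LmaVI AGTCGAC/6: at [69, 151] ⇒ [75, 157]
  BxoII AGTATG/4: at [59, 77] ⇒ [63, 81]
  JekI GCTCGCC/7: at [5, 14, 32, 42, 87, 96, 140, 160, 171] ⇒ [0, 12, 21, 39, 49, 94, 103, 147, 167]

Pooled cuts: [0, 12, 21, 39, 49, 54, 63, 75, 81, 94, 103, 111, 122, 147, 157, 167]

Fragment lengths:
  0→12: 12 bp
  12→21: 9 bp
  21→39: 18 bp
  39→49: 10 bp
  49→54: 5 bp
  54→63: 9 bp
  63→75: 12 bp
  75→81: 6 bp
  81→94: 13 bp
  94→103: 9 bp
  103→111: 8 bp
  111→122: 11 bp
  122→147: 25 bp
  147→157: 10 bp
  157→167: 10 bp
  167→0 (wrap): 178-167+0 = 11 bp

[5,6,8,9,9,9,10,10,10,11,11,12,12,13,18,25]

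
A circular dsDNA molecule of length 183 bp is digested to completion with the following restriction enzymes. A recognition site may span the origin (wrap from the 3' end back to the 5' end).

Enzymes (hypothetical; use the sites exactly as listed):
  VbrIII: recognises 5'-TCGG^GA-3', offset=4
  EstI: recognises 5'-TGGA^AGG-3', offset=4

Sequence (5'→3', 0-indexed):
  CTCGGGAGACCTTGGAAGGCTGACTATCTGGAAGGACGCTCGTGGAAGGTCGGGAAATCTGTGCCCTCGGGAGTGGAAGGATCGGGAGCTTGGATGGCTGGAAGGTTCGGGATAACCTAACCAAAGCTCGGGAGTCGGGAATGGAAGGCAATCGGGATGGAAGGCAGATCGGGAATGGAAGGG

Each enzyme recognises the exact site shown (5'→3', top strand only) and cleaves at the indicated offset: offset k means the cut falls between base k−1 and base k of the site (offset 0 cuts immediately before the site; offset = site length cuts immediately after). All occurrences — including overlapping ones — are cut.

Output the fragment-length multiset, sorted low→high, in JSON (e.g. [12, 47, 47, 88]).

Scan for sites:
  VbrIII (TCGGGA, off=4): starts [1, 49, 66, 81, 106, 127, 134, 151, 168] → cuts [5, 53, 70, 85, 110, 131, 138, 155, 172]
  EstI (TGGAAGG, off=4): starts [12, 28, 42, 73, 98, 141, 157, 175] → cuts [16, 32, 46, 77, 102, 145, 161, 179]

Pooled cuts: [5, 16, 32, 46, 53, 70, 77, 85, 102, 110, 131, 138, 145, 155, 161, 172, 179]

Fragment lengths:
  5→16: 11 bp
  16→32: 16 bp
  32→46: 14 bp
  46→53: 7 bp
  53→70: 17 bp
  70→77: 7 bp
  77→85: 8 bp
  85→102: 17 bp
  102→110: 8 bp
  110→131: 21 bp
  131→138: 7 bp
  138→145: 7 bp
  145→155: 10 bp
  155→161: 6 bp
  161→172: 11 bp
  172→179: 7 bp
  179→5 (wrap): 183-179+5 = 9 bp

[6,7,7,7,7,7,8,8,9,10,11,11,14,16,17,17,21]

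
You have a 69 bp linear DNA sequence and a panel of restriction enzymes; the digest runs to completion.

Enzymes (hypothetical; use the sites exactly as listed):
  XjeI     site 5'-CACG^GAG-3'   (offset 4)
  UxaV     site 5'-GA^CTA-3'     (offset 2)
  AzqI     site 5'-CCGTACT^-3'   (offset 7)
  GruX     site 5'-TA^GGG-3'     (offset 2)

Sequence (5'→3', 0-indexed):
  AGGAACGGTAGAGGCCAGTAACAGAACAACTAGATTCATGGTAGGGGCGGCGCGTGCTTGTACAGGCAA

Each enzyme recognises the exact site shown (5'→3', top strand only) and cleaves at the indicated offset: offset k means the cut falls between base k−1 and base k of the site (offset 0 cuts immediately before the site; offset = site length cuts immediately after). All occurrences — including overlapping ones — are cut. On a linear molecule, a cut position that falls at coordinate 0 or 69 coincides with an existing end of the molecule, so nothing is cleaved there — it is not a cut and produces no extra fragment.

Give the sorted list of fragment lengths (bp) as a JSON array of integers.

[26,43]

Scan for sites:
  XjeI (CACGGAG, off=4): no sites
  UxaV (GACTA, off=2): no sites
  AzqI (CCGTACT, off=7): no sites
  GruX (TAGGG, off=2): starts [41] → cuts [43]

All cut coordinates (distinct, sorted): [43]

Fragment lengths:
  [0,43): 43 bp
  [43,69): 26 bp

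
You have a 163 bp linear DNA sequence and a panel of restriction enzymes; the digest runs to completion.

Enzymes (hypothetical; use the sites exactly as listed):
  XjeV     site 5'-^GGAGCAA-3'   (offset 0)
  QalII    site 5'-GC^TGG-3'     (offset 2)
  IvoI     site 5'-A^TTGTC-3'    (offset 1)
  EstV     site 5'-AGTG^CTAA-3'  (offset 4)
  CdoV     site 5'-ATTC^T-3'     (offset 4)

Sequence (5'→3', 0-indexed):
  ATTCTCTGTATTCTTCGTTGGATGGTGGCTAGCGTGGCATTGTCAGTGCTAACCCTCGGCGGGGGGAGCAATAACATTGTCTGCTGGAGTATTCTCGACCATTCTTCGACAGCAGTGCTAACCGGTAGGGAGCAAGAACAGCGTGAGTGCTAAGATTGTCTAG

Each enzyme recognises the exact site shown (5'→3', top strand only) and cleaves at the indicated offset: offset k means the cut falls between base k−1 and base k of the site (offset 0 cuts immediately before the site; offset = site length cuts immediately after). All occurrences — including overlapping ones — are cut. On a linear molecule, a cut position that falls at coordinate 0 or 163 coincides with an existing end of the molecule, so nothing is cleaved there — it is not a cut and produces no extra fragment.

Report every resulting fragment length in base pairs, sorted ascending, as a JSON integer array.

Per-enzyme occurrences:
  XjeV GGAGCAA/0: at [64, 128] ⇒ [64, 128]
  QalII GCTGG/2: at [82] ⇒ [84]
  IvoI ATTGTC/1: at [38, 75, 154] ⇒ [39, 76, 155]
  EstV AGTGCTAA/4: at [44, 113, 145] ⇒ [48, 117, 149]
  CdoV ATTCT/4: at [0, 9, 90, 100] ⇒ [4, 13, 94, 104]

All cut coordinates (distinct, sorted): [4, 13, 39, 48, 64, 76, 84, 94, 104, 117, 128, 149, 155]

Fragments:
  [0,4): 4 bp
  [4,13): 9 bp
  [13,39): 26 bp
  [39,48): 9 bp
  [48,64): 16 bp
  [64,76): 12 bp
  [76,84): 8 bp
  [84,94): 10 bp
  [94,104): 10 bp
  [104,117): 13 bp
  [117,128): 11 bp
  [128,149): 21 bp
  [149,155): 6 bp
  [155,163): 8 bp

[4,6,8,8,9,9,10,10,11,12,13,16,21,26]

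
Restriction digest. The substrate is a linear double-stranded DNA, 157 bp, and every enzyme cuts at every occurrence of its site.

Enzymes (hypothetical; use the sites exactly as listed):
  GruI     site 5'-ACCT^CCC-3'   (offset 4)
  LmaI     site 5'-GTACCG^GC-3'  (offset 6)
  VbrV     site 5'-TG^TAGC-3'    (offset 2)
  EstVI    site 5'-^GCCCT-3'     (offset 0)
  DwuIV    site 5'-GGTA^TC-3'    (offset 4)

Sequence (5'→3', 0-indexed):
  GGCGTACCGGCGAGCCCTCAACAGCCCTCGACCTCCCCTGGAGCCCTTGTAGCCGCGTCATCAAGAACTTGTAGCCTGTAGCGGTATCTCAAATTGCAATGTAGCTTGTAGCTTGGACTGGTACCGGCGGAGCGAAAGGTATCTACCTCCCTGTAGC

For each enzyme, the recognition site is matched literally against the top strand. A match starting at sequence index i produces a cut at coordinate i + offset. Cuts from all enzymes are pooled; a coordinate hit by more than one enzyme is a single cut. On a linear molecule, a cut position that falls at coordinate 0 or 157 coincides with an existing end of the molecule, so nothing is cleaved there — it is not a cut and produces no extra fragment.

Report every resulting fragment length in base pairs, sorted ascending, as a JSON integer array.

Site scan:
  GruI ACCTCCC/4: at [30, 144] ⇒ [34, 148]
  LmaI GTACCGGC/6: at [3, 120] ⇒ [9, 126]
  VbrV TGTAGC/2: at [47, 69, 76, 99, 106, 151] ⇒ [49, 71, 78, 101, 108, 153]
  EstVI GCCCT/0: at [13, 23, 42] ⇒ [13, 23, 42]
  DwuIV GGTATC/4: at [82, 137] ⇒ [86, 141]

Pooled cuts: [9, 13, 23, 34, 42, 49, 71, 78, 86, 101, 108, 126, 141, 148, 153]

Fragments:
  [0,9): 9 bp
  [9,13): 4 bp
  [13,23): 10 bp
  [23,34): 11 bp
  [34,42): 8 bp
  [42,49): 7 bp
  [49,71): 22 bp
  [71,78): 7 bp
  [78,86): 8 bp
  [86,101): 15 bp
  [101,108): 7 bp
  [108,126): 18 bp
  [126,141): 15 bp
  [141,148): 7 bp
  [148,153): 5 bp
  [153,157): 4 bp

[4,4,5,7,7,7,7,8,8,9,10,11,15,15,18,22]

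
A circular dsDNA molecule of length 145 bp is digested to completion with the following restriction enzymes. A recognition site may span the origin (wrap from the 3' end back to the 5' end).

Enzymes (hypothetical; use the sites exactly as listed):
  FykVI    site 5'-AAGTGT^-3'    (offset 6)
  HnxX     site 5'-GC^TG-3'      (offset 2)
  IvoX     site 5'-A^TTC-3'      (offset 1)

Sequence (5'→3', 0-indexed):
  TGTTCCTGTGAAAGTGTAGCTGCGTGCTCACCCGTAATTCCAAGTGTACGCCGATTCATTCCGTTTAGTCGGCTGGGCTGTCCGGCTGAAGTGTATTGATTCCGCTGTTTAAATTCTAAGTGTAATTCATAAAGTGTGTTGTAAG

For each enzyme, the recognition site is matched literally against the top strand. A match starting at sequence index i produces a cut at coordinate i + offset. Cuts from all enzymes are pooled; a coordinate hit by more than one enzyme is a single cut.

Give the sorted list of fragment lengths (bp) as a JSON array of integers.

[2,3,4,5,5,6,7,8,8,8,10,10,11,12,14,15,17]

Scan for sites:
  FykVI (AAGTGT, off=6): starts [11, 41, 88, 117, 131, 142] → cuts [3, 17, 47, 94, 123, 137]
  HnxX (GCTG, off=2): starts [18, 71, 76, 84, 103] → cuts [20, 73, 78, 86, 105]
  IvoX (ATTC, off=1): starts [36, 53, 57, 98, 112, 124] → cuts [37, 54, 58, 99, 113, 125]

Pooled cuts: [3, 17, 20, 37, 47, 54, 58, 73, 78, 86, 94, 99, 105, 113, 123, 125, 137]

Fragments:
  3→17: 14 bp
  17→20: 3 bp
  20→37: 17 bp
  37→47: 10 bp
  47→54: 7 bp
  54→58: 4 bp
  58→73: 15 bp
  73→78: 5 bp
  78→86: 8 bp
  86→94: 8 bp
  94→99: 5 bp
  99→105: 6 bp
  105→113: 8 bp
  113→123: 10 bp
  123→125: 2 bp
  125→137: 12 bp
  137→3 (wrap): 145-137+3 = 11 bp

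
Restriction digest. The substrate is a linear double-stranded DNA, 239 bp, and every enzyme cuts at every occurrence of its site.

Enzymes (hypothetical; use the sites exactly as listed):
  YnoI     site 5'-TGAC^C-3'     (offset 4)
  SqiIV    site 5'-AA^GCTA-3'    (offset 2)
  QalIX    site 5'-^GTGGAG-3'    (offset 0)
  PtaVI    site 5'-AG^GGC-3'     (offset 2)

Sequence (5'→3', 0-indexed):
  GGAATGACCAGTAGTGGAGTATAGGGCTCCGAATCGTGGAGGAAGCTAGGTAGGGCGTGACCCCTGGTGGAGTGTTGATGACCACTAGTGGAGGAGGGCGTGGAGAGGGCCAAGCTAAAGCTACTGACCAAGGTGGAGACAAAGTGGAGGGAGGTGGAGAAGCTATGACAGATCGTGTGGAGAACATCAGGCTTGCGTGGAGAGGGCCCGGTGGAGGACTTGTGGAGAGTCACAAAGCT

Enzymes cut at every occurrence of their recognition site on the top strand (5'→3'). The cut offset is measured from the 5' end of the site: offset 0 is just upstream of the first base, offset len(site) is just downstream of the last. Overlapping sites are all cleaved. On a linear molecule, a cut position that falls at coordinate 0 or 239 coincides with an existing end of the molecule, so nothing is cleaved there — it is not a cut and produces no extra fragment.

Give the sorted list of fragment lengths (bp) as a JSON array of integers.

Scan for sites:
  YnoI TGACC/4: at [4, 57, 78, 124] ⇒ [8, 61, 82, 128]
  SqiIV AAGCTA/2: at [42, 111, 117, 159] ⇒ [44, 113, 119, 161]
  QalIX GTGGAG/0: at [13, 35, 66, 87, 99, 132, 143, 153, 176, 196, 210, 221] ⇒ [13, 35, 66, 87, 99, 132, 143, 153, 176, 196, 210, 221]
  PtaVI AGGGC/2: at [22, 51, 94, 105, 202] ⇒ [24, 53, 96, 107, 204]

Pooled cuts: [8, 13, 24, 35, 44, 53, 61, 66, 82, 87, 96, 99, 107, 113, 119, 128, 132, 143, 153, 161, 176, 196, 204, 210, 221]

Fragment lengths:
  [0,8): 8 bp
  [8,13): 5 bp
  [13,24): 11 bp
  [24,35): 11 bp
  [35,44): 9 bp
  [44,53): 9 bp
  [53,61): 8 bp
  [61,66): 5 bp
  [66,82): 16 bp
  [82,87): 5 bp
  [87,96): 9 bp
  [96,99): 3 bp
  [99,107): 8 bp
  [107,113): 6 bp
  [113,119): 6 bp
  [119,128): 9 bp
  [128,132): 4 bp
  [132,143): 11 bp
  [143,153): 10 bp
  [153,161): 8 bp
  [161,176): 15 bp
  [176,196): 20 bp
  [196,204): 8 bp
  [204,210): 6 bp
  [210,221): 11 bp
  [221,239): 18 bp

[3,4,5,5,5,6,6,6,8,8,8,8,8,9,9,9,9,10,11,11,11,11,15,16,18,20]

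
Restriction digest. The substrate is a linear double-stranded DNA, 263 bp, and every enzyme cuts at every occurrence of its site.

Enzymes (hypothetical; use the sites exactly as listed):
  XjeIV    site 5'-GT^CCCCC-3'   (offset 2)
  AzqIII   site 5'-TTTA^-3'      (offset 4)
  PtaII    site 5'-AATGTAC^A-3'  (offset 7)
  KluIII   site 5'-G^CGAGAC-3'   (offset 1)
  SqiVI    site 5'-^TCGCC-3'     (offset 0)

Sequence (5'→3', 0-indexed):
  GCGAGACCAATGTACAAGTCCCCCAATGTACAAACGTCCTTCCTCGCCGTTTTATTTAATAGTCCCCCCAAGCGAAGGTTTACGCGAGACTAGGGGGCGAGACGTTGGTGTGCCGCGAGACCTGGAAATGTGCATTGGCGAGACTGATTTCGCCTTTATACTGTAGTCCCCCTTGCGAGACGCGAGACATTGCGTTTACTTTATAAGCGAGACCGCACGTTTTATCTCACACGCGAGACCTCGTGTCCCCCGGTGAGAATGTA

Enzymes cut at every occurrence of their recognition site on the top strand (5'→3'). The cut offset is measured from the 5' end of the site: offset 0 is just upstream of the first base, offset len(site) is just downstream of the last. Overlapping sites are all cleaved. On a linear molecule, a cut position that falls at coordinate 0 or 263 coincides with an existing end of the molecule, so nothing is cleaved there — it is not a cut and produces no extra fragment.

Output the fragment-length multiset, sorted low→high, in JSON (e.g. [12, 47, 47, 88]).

Site scan:
  XjeIV (GTCCCCC, off=2): starts [17, 61, 165, 244] → cuts [19, 63, 167, 246]
  AzqIII (TTTA, off=4): starts [50, 54, 78, 154, 194, 199, 220] → cuts [54, 58, 82, 158, 198, 203, 224]
  PtaII (AATGTACA, off=7): starts [8, 24] → cuts [15, 31]
  KluIII (GCGAGAC, off=1): starts [0, 83, 96, 114, 137, 174, 181, 206, 232] → cuts [1, 84, 97, 115, 138, 175, 182, 207, 233]
  SqiVI (TCGCC, off=0): starts [43, 149] → cuts [43, 149]

Pooled cuts: [1, 15, 19, 31, 43, 54, 58, 63, 82, 84, 97, 115, 138, 149, 158, 167, 175, 182, 198, 203, 207, 224, 233, 246]

Fragment lengths:
  [0,1): 1 bp
  [1,15): 14 bp
  [15,19): 4 bp
  [19,31): 12 bp
  [31,43): 12 bp
  [43,54): 11 bp
  [54,58): 4 bp
  [58,63): 5 bp
  [63,82): 19 bp
  [82,84): 2 bp
  [84,97): 13 bp
  [97,115): 18 bp
  [115,138): 23 bp
  [138,149): 11 bp
  [149,158): 9 bp
  [158,167): 9 bp
  [167,175): 8 bp
  [175,182): 7 bp
  [182,198): 16 bp
  [198,203): 5 bp
  [203,207): 4 bp
  [207,224): 17 bp
  [224,233): 9 bp
  [233,246): 13 bp
  [246,263): 17 bp

[1,2,4,4,4,5,5,7,8,9,9,9,11,11,12,12,13,13,14,16,17,17,18,19,23]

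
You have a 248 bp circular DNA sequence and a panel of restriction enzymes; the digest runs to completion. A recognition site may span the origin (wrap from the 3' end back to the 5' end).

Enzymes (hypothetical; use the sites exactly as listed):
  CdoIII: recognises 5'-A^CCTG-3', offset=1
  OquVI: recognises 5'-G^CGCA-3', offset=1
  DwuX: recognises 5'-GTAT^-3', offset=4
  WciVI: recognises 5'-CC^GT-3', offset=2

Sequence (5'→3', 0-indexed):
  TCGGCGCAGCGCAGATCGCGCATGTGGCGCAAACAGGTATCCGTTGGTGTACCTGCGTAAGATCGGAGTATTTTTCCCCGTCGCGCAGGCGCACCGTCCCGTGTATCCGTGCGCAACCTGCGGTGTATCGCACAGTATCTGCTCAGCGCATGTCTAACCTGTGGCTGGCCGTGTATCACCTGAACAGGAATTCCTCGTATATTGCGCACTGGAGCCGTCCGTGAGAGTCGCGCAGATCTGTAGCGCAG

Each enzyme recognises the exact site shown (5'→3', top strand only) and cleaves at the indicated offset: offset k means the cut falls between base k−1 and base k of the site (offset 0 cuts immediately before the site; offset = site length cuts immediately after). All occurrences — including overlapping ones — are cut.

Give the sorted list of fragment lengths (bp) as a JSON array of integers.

[2,2,2,3,4,4,4,5,5,5,6,6,6,6,8,8,9,9,9,9,10,10,11,12,12,13,13,13,20,22]

Scan for sites:
  CdoIII ACCTG/1: at [50, 115, 156, 177] ⇒ [51, 116, 157, 178]
  OquVI GCGCA/1: at [3, 8, 17, 26, 82, 88, 110, 145, 203, 229, 242] ⇒ [4, 9, 18, 27, 83, 89, 111, 146, 204, 230, 243]
  DwuX GTAT/4: at [36, 67, 102, 124, 134, 172, 196] ⇒ [40, 71, 106, 128, 138, 176, 200]
  WciVI CCGT/2: at [40, 77, 93, 98, 106, 168, 214, 218] ⇒ [42, 79, 95, 100, 108, 170, 216, 220]

All cut coordinates (distinct, sorted): [4, 9, 18, 27, 40, 42, 51, 71, 79, 83, 89, 95, 100, 106, 108, 111, 116, 128, 138, 146, 157, 170, 176, 178, 200, 204, 216, 220, 230, 243]

Fragment lengths:
  4→9: 5 bp
  9→18: 9 bp
  18→27: 9 bp
  27→40: 13 bp
  40→42: 2 bp
  42→51: 9 bp
  51→71: 20 bp
  71→79: 8 bp
  79→83: 4 bp
  83→89: 6 bp
  89→95: 6 bp
  95→100: 5 bp
  100→106: 6 bp
  106→108: 2 bp
  108→111: 3 bp
  111→116: 5 bp
  116→128: 12 bp
  128→138: 10 bp
  138→146: 8 bp
  146→157: 11 bp
  157→170: 13 bp
  170→176: 6 bp
  176→178: 2 bp
  178→200: 22 bp
  200→204: 4 bp
  204→216: 12 bp
  216→220: 4 bp
  220→230: 10 bp
  230→243: 13 bp
  243→4 (wrap): 248-243+4 = 9 bp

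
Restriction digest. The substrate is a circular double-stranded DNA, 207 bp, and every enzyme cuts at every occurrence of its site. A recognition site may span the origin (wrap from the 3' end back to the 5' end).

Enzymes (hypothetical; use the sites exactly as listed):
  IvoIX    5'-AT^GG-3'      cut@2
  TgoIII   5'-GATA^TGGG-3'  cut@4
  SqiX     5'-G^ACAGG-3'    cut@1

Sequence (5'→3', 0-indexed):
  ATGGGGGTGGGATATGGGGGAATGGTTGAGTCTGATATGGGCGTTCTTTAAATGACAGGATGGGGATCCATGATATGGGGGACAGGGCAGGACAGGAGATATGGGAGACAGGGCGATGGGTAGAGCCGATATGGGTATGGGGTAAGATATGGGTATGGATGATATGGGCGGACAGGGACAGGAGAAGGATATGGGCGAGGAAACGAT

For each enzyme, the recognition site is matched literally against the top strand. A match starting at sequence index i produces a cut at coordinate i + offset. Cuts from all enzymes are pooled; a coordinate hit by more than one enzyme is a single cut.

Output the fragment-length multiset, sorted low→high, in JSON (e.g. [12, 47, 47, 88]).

[1,1,1,1,1,1,1,1,1,5,5,6,6,6,6,7,8,8,10,10,10,11,12,14,14,14,14,16,16]

Per-enzyme occurrences:
  IvoIX (ATGG, off=2): starts [0, 13, 21, 36, 59, 74, 100, 115, 130, 136, 148, 154, 163, 190] → cuts [2, 15, 23, 38, 61, 76, 102, 117, 132, 138, 150, 156, 165, 192]
  TgoIII (GATATGGG, off=4): starts [10, 33, 71, 97, 127, 145, 160, 187, 204] → cuts [1, 14, 37, 75, 101, 131, 149, 164, 191]
  SqiX (GACAGG, off=1): starts [53, 80, 90, 106, 170, 176] → cuts [54, 81, 91, 107, 171, 177]

All cut coordinates (distinct, sorted): [1, 2, 14, 15, 23, 37, 38, 54, 61, 75, 76, 81, 91, 101, 102, 107, 117, 131, 132, 138, 149, 150, 156, 164, 165, 171, 177, 191, 192]

Fragment lengths:
  1→2: 1 bp
  2→14: 12 bp
  14→15: 1 bp
  15→23: 8 bp
  23→37: 14 bp
  37→38: 1 bp
  38→54: 16 bp
  54→61: 7 bp
  61→75: 14 bp
  75→76: 1 bp
  76→81: 5 bp
  81→91: 10 bp
  91→101: 10 bp
  101→102: 1 bp
  102→107: 5 bp
  107→117: 10 bp
  117→131: 14 bp
  131→132: 1 bp
  132→138: 6 bp
  138→149: 11 bp
  149→150: 1 bp
  150→156: 6 bp
  156→164: 8 bp
  164→165: 1 bp
  165→171: 6 bp
  171→177: 6 bp
  177→191: 14 bp
  191→192: 1 bp
  192→1 (wrap): 207-192+1 = 16 bp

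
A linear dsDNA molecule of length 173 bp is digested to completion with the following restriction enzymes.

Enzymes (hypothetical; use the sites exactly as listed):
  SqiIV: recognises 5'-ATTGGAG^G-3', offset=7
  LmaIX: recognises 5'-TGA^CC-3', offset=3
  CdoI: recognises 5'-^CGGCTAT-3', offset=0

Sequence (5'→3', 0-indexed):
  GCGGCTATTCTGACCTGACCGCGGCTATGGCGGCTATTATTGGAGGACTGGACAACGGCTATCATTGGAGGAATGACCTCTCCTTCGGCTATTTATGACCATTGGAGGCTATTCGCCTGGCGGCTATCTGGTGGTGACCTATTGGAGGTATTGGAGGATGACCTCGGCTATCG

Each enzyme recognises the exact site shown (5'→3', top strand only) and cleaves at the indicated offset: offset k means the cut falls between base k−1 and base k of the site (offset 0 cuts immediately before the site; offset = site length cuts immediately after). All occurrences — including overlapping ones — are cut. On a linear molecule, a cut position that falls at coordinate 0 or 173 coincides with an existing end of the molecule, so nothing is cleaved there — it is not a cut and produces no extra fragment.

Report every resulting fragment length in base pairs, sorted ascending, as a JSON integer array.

[1,3,3,5,5,6,9,9,9,9,9,10,10,12,13,13,15,15,17]

Scan for sites:
  SqiIV (ATTGGAGG, off=7): starts [38, 63, 100, 140, 149] → cuts [45, 70, 107, 147, 156]
  LmaIX (TGACC, off=3): starts [10, 15, 73, 95, 134, 158] → cuts [13, 18, 76, 98, 137, 161]
  CdoI (CGGCTAT, off=0): starts [1, 21, 30, 55, 85, 120, 164] → cuts [1, 21, 30, 55, 85, 120, 164]

All cut coordinates (distinct, sorted): [1, 13, 18, 21, 30, 45, 55, 70, 76, 85, 98, 107, 120, 137, 147, 156, 161, 164]

Fragment lengths:
  [0,1): 1 bp
  [1,13): 12 bp
  [13,18): 5 bp
  [18,21): 3 bp
  [21,30): 9 bp
  [30,45): 15 bp
  [45,55): 10 bp
  [55,70): 15 bp
  [70,76): 6 bp
  [76,85): 9 bp
  [85,98): 13 bp
  [98,107): 9 bp
  [107,120): 13 bp
  [120,137): 17 bp
  [137,147): 10 bp
  [147,156): 9 bp
  [156,161): 5 bp
  [161,164): 3 bp
  [164,173): 9 bp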